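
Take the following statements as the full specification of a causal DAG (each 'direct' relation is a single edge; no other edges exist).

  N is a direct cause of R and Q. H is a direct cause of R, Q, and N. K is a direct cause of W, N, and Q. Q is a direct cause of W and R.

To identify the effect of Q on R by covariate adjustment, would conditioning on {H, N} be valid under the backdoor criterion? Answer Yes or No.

Backdoor paths from Q to R (paths whose first edge points into Q):
  P1: Q <- K -> N <- H -> R
  P2: Q <- K -> N -> R
  P3: Q <- H -> N -> R
  P4: Q <- H -> R
  P5: Q <- N <- H -> R
  P6: Q <- N -> R
Condition 1 (no descendant of Q in the set): holds — descendants of Q are {R, W}; none are in {H, N}.
Condition 2 (every backdoor path blocked by {H, N}):
  P1: blocked at fork node H ∈ conditioning set.
  P2: blocked at chain node N ∈ conditioning set.
  P3: blocked at fork node H ∈ conditioning set.
  P4: blocked at fork node H ∈ conditioning set.
  P5: blocked at chain node N ∈ conditioning set.
  P6: blocked at fork node N ∈ conditioning set.
{H, N} satisfies the backdoor criterion.

Yes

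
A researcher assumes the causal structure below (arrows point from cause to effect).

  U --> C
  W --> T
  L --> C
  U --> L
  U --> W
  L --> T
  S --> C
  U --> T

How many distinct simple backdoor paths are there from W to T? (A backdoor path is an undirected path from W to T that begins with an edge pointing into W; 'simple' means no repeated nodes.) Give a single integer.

3

A backdoor path from W to T is any simple undirected path whose first edge points into W (i.e. leaves W via a parent).
Parents of W: {U}.
Enumerating:
  P1: W <- U -> L -> T
  P2: W <- U -> T
  P3: W <- U -> C <- L -> T
That exhausts the simple backdoor paths. Count: 3.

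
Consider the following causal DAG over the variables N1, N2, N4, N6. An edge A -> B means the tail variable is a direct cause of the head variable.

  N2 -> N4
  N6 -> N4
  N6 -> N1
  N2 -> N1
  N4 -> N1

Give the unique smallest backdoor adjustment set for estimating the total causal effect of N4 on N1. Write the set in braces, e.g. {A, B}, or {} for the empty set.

Variables eligible for adjustment (non-descendants of N4, excluding N4 and N1): {N2, N6}.
Backdoor paths from N4 to N1:
  P1: N4 <- N2 -> N1
  P2: N4 <- N6 -> N1
The empty set is not sufficient: P1 (N4 <- N2 -> N1) has no collider blocking it and no conditioned non-collider, so it is open.
Try {N2, N6}:
  P1: blocked at fork node N2 ∈ conditioning set.
  P2: blocked at fork node N6 ∈ conditioning set.
{N2, N6} contains no descendant of N4 and blocks every backdoor path.
Every element of {N2, N6} is needed (dropping N2 leaves P1 open; dropping N6 leaves P2 open), so no proper subset is valid.
Among all size-2 subsets of the eligible variables, only {N2, N6} blocks every backdoor path, so it is the unique smallest valid adjustment set.

{N2, N6}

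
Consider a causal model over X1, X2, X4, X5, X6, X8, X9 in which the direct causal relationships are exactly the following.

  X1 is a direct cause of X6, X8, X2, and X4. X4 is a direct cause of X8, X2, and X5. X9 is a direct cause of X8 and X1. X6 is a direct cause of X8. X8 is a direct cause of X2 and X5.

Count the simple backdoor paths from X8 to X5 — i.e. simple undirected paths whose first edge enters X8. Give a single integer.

7

A backdoor path from X8 to X5 is any simple undirected path whose first edge points into X8 (i.e. leaves X8 via a parent).
Parents of X8: {X1, X4, X6, X9}.
Enumerating:
  P1: X8 <- X9 -> X1 -> X4 -> X5
  P2: X8 <- X9 -> X1 -> X2 <- X4 -> X5
  P3: X8 <- X1 -> X4 -> X5
  P4: X8 <- X1 -> X2 <- X4 -> X5
  P5: X8 <- X6 <- X1 -> X4 -> X5
  P6: X8 <- X6 <- X1 -> X2 <- X4 -> X5
  P7: X8 <- X4 -> X5
That exhausts the simple backdoor paths. Count: 7.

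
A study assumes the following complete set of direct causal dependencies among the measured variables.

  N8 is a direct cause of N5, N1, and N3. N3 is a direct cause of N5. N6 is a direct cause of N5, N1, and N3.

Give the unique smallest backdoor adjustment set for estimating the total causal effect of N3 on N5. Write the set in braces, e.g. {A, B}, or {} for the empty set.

{N6, N8}

Variables eligible for adjustment (non-descendants of N3, excluding N3 and N5): {N1, N6, N8}.
Backdoor paths from N3 to N5:
  P1: N3 <- N6 -> N1 <- N8 -> N5
  P2: N3 <- N6 -> N5
  P3: N3 <- N8 -> N1 <- N6 -> N5
  P4: N3 <- N8 -> N5
The empty set is not sufficient: P2 (N3 <- N6 -> N5) has no collider blocking it and no conditioned non-collider, so it is open.
Try {N6, N8}:
  P1: blocked at fork node N6 ∈ conditioning set.
  P2: blocked at fork node N6 ∈ conditioning set.
  P3: blocked at fork node N8 ∈ conditioning set.
  P4: blocked at fork node N8 ∈ conditioning set.
{N6, N8} contains no descendant of N3 and blocks every backdoor path.
Every element of {N6, N8} is needed (dropping N6 leaves P2 open; dropping N8 leaves P4 open), so no proper subset is valid.
Among all size-2 subsets of the eligible variables, only {N6, N8} blocks every backdoor path, so it is the unique smallest valid adjustment set.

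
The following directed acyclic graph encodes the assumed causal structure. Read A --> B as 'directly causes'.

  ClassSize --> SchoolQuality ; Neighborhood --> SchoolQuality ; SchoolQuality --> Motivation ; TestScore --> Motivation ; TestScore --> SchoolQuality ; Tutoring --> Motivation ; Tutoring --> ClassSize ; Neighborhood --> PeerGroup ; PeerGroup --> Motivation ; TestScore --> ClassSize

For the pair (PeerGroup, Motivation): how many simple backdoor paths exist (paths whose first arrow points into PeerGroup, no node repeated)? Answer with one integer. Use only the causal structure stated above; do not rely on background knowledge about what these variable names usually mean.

5

A backdoor path from PeerGroup to Motivation is any simple undirected path whose first edge points into PeerGroup (i.e. leaves PeerGroup via a parent).
Parents of PeerGroup: {Neighborhood}.
Enumerating:
  P1: PeerGroup <- Neighborhood -> SchoolQuality <- TestScore -> ClassSize <- Tutoring -> Motivation
  P2: PeerGroup <- Neighborhood -> SchoolQuality <- TestScore -> Motivation
  P3: PeerGroup <- Neighborhood -> SchoolQuality <- ClassSize <- TestScore -> Motivation
  P4: PeerGroup <- Neighborhood -> SchoolQuality <- ClassSize <- Tutoring -> Motivation
  P5: PeerGroup <- Neighborhood -> SchoolQuality -> Motivation
That exhausts the simple backdoor paths. Count: 5.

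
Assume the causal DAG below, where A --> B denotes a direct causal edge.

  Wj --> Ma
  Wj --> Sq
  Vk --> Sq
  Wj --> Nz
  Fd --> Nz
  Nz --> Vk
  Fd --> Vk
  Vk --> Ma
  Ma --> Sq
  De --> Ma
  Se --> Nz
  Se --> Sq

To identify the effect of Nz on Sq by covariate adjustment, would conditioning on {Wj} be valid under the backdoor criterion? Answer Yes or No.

No

Backdoor paths from Nz to Sq (paths whose first edge points into Nz):
  P1: Nz <- Wj -> Ma <- Vk -> Sq
  P2: Nz <- Wj -> Ma -> Sq
  P3: Nz <- Wj -> Sq
  P4: Nz <- Fd -> Vk -> Ma <- Wj -> Sq
  P5: Nz <- Fd -> Vk -> Ma -> Sq
  P6: Nz <- Fd -> Vk -> Sq
  P7: Nz <- Se -> Sq
Condition 1 (no descendant of Nz in the set): holds — descendants of Nz are {Ma, Sq, Vk}; none are in {Wj}.
Condition 2 (every backdoor path blocked by {Wj}):
  P1: blocked at fork node Wj ∈ conditioning set.
  P2: blocked at fork node Wj ∈ conditioning set.
  P3: blocked at fork node Wj ∈ conditioning set.
  P4: blocked at collider Ma (neither it nor any descendant is in the conditioning set).
  P5: open — no interior node is in the conditioning set.
  P6: open — no interior node is in the conditioning set.
  P7: open — no interior node is in the conditioning set.
{Wj} does not satisfy the backdoor criterion.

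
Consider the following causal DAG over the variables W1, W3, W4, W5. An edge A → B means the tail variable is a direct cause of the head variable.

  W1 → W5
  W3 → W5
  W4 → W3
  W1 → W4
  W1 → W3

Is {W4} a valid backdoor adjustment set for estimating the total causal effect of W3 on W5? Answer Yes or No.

No

Backdoor paths from W3 to W5 (paths whose first edge points into W3):
  P1: W3 <- W1 -> W5
  P2: W3 <- W4 <- W1 -> W5
Condition 1 (no descendant of W3 in the set): holds — descendants of W3 are {W5}; none are in {W4}.
Condition 2 (every backdoor path blocked by {W4}):
  P1: open — no interior node is in the conditioning set.
  P2: blocked at chain node W4 ∈ conditioning set.
{W4} does not satisfy the backdoor criterion.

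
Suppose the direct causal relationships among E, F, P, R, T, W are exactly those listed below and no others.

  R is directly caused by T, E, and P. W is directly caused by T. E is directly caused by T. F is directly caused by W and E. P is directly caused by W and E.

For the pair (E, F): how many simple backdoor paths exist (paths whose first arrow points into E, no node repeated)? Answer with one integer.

A backdoor path from E to F is any simple undirected path whose first edge points into E (i.e. leaves E via a parent).
Parents of E: {T}.
Enumerating:
  P1: E <- T -> W -> F
  P2: E <- T -> R <- P <- W -> F
That exhausts the simple backdoor paths. Count: 2.

2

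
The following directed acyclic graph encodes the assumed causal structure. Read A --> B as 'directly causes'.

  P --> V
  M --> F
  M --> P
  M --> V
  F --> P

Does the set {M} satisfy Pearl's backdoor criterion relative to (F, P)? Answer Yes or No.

Backdoor paths from F to P (paths whose first edge points into F):
  P1: F <- M -> P
  P2: F <- M -> V <- P
Condition 1 (no descendant of F in the set): holds — descendants of F are {P, V}; none are in {M}.
Condition 2 (every backdoor path blocked by {M}):
  P1: blocked at fork node M ∈ conditioning set.
  P2: blocked at fork node M ∈ conditioning set.
{M} satisfies the backdoor criterion.

Yes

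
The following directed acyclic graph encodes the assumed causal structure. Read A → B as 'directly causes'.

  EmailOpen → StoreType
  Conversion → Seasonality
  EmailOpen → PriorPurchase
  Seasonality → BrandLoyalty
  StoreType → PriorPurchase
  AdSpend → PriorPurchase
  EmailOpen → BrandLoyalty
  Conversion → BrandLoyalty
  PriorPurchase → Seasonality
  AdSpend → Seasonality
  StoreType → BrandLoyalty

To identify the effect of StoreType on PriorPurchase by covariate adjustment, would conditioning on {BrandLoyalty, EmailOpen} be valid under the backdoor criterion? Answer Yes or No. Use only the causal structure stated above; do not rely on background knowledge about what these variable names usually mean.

No

Backdoor paths from StoreType to PriorPurchase (paths whose first edge points into StoreType):
  P1: StoreType <- EmailOpen -> PriorPurchase
  P2: StoreType <- EmailOpen -> BrandLoyalty <- Conversion -> Seasonality <- AdSpend -> PriorPurchase
  P3: StoreType <- EmailOpen -> BrandLoyalty <- Conversion -> Seasonality <- PriorPurchase
  P4: StoreType <- EmailOpen -> BrandLoyalty <- Seasonality <- AdSpend -> PriorPurchase
  P5: StoreType <- EmailOpen -> BrandLoyalty <- Seasonality <- PriorPurchase
Condition 1 (no descendant of StoreType in the set): FAILS — BrandLoyalty is a descendant of StoreType.
Condition 2 (every backdoor path blocked by {BrandLoyalty, EmailOpen}):
  P1: blocked at fork node EmailOpen ∈ conditioning set.
  P2: blocked at fork node EmailOpen ∈ conditioning set.
  P3: blocked at fork node EmailOpen ∈ conditioning set.
  P4: blocked at fork node EmailOpen ∈ conditioning set.
  P5: blocked at fork node EmailOpen ∈ conditioning set.
{BrandLoyalty, EmailOpen} does not satisfy the backdoor criterion.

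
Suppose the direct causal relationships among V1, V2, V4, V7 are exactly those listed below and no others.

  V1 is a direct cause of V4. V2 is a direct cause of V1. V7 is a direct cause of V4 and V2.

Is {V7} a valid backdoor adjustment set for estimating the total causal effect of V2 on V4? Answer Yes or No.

Backdoor paths from V2 to V4 (paths whose first edge points into V2):
  P1: V2 <- V7 -> V4
Condition 1 (no descendant of V2 in the set): holds — descendants of V2 are {V1, V4}; none are in {V7}.
Condition 2 (every backdoor path blocked by {V7}):
  P1: blocked at fork node V7 ∈ conditioning set.
{V7} satisfies the backdoor criterion.

Yes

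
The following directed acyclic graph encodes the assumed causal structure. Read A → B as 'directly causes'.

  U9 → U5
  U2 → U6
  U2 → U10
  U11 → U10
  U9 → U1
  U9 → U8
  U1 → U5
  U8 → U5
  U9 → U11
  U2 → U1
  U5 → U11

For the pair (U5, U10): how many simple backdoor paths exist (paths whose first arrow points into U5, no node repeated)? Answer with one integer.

6

A backdoor path from U5 to U10 is any simple undirected path whose first edge points into U5 (i.e. leaves U5 via a parent).
Parents of U5: {U1, U8, U9}.
Enumerating:
  P1: U5 <- U9 -> U1 <- U2 -> U10
  P2: U5 <- U9 -> U11 -> U10
  P3: U5 <- U8 <- U9 -> U1 <- U2 -> U10
  P4: U5 <- U8 <- U9 -> U11 -> U10
  P5: U5 <- U1 <- U2 -> U10
  P6: U5 <- U1 <- U9 -> U11 -> U10
That exhausts the simple backdoor paths. Count: 6.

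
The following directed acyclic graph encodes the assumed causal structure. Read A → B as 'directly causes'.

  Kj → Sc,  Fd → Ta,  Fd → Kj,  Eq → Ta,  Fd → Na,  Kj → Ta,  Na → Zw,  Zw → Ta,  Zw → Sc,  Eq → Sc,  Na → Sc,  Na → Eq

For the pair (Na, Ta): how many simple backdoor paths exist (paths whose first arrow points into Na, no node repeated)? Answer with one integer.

A backdoor path from Na to Ta is any simple undirected path whose first edge points into Na (i.e. leaves Na via a parent).
Parents of Na: {Fd}.
Enumerating:
  P1: Na <- Fd -> Kj -> Ta
  P2: Na <- Fd -> Kj -> Sc <- Eq -> Ta
  P3: Na <- Fd -> Kj -> Sc <- Zw -> Ta
  P4: Na <- Fd -> Ta
That exhausts the simple backdoor paths. Count: 4.

4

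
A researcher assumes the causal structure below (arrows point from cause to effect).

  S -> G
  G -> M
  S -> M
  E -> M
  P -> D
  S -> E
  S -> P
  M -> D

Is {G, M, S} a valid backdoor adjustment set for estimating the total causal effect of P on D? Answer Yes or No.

Backdoor paths from P to D (paths whose first edge points into P):
  P1: P <- S -> E -> M -> D
  P2: P <- S -> G -> M -> D
  P3: P <- S -> M -> D
Condition 1 (no descendant of P in the set): holds — descendants of P are {D}; none are in {G, M, S}.
Condition 2 (every backdoor path blocked by {G, M, S}):
  P1: blocked at fork node S ∈ conditioning set.
  P2: blocked at fork node S ∈ conditioning set.
  P3: blocked at fork node S ∈ conditioning set.
{G, M, S} satisfies the backdoor criterion.

Yes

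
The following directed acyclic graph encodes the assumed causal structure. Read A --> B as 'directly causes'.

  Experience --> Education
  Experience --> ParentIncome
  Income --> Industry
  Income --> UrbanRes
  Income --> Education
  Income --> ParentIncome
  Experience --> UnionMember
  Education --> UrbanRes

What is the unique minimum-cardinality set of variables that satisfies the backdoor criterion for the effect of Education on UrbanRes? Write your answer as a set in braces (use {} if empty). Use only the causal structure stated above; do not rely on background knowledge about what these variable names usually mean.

{Income}

Variables eligible for adjustment (non-descendants of Education, excluding Education and UrbanRes): {Experience, Income, Industry, ParentIncome, UnionMember}.
Backdoor paths from Education to UrbanRes:
  P1: Education <- Experience -> ParentIncome <- Income -> UrbanRes
  P2: Education <- Income -> UrbanRes
The empty set is not sufficient: P2 (Education <- Income -> UrbanRes) has no collider blocking it and no conditioned non-collider, so it is open.
Try {Income}:
  P1: blocked at collider ParentIncome (neither it nor any descendant is in the conditioning set).
  P2: blocked at fork node Income ∈ conditioning set.
{Income} contains no descendant of Education and blocks every backdoor path.
No other singleton works — e.g. {Experience} leaves P2 open — so {Income} is the unique smallest valid adjustment set.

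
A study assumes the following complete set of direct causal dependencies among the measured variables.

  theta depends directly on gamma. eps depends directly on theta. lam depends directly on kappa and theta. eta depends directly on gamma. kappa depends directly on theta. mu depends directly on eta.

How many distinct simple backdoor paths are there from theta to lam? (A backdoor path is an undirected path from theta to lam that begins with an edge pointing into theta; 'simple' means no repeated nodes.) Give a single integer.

A backdoor path from theta to lam is any simple undirected path whose first edge points into theta (i.e. leaves theta via a parent).
Parents of theta: {gamma}.
No simple path from any parent of theta reaches lam without revisiting theta, so there are no backdoor paths.

0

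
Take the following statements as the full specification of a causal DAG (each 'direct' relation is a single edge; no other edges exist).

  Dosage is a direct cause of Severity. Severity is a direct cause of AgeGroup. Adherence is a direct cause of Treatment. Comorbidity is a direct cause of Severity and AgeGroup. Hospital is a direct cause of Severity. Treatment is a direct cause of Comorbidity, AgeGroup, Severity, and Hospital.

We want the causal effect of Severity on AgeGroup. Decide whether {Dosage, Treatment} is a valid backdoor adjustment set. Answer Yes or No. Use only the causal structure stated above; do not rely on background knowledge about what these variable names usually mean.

No

Backdoor paths from Severity to AgeGroup (paths whose first edge points into Severity):
  P1: Severity <- Treatment -> Comorbidity -> AgeGroup
  P2: Severity <- Treatment -> AgeGroup
  P3: Severity <- Comorbidity <- Treatment -> AgeGroup
  P4: Severity <- Comorbidity -> AgeGroup
  P5: Severity <- Hospital <- Treatment -> Comorbidity -> AgeGroup
  P6: Severity <- Hospital <- Treatment -> AgeGroup
Condition 1 (no descendant of Severity in the set): holds — descendants of Severity are {AgeGroup}; none are in {Dosage, Treatment}.
Condition 2 (every backdoor path blocked by {Dosage, Treatment}):
  P1: blocked at fork node Treatment ∈ conditioning set.
  P2: blocked at fork node Treatment ∈ conditioning set.
  P3: blocked at fork node Treatment ∈ conditioning set.
  P4: open — no interior node is in the conditioning set.
  P5: blocked at fork node Treatment ∈ conditioning set.
  P6: blocked at fork node Treatment ∈ conditioning set.
{Dosage, Treatment} does not satisfy the backdoor criterion.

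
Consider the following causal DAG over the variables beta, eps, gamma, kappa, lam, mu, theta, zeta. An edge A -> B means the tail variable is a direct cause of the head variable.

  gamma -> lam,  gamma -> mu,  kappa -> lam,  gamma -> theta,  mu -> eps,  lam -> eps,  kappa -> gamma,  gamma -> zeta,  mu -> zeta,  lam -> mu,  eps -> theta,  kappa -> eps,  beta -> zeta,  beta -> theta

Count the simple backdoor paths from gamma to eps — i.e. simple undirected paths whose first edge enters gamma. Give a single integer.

A backdoor path from gamma to eps is any simple undirected path whose first edge points into gamma (i.e. leaves gamma via a parent).
Parents of gamma: {kappa}.
Enumerating:
  P1: gamma <- kappa -> lam -> mu -> zeta <- beta -> theta <- eps
  P2: gamma <- kappa -> lam -> mu -> eps
  P3: gamma <- kappa -> lam -> eps
  P4: gamma <- kappa -> eps
That exhausts the simple backdoor paths. Count: 4.

4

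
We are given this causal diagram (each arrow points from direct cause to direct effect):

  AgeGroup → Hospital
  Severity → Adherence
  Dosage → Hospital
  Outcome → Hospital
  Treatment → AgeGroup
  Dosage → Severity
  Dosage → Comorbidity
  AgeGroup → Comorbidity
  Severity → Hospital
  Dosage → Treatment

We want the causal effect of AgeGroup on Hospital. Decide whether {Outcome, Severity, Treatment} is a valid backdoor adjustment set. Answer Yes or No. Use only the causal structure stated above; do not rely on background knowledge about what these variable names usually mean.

Backdoor paths from AgeGroup to Hospital (paths whose first edge points into AgeGroup):
  P1: AgeGroup <- Treatment <- Dosage -> Severity -> Hospital
  P2: AgeGroup <- Treatment <- Dosage -> Hospital
Condition 1 (no descendant of AgeGroup in the set): holds — descendants of AgeGroup are {Comorbidity, Hospital}; none are in {Outcome, Severity, Treatment}.
Condition 2 (every backdoor path blocked by {Outcome, Severity, Treatment}):
  P1: blocked at chain node Treatment ∈ conditioning set.
  P2: blocked at chain node Treatment ∈ conditioning set.
{Outcome, Severity, Treatment} satisfies the backdoor criterion.

Yes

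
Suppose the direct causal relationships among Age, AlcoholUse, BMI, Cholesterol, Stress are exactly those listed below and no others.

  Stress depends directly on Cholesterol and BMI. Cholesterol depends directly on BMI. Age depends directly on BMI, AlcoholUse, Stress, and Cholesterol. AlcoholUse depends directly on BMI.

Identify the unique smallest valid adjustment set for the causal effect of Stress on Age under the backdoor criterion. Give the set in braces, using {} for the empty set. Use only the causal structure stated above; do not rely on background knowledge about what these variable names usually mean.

{BMI, Cholesterol}

Variables eligible for adjustment (non-descendants of Stress, excluding Stress and Age): {AlcoholUse, BMI, Cholesterol}.
Backdoor paths from Stress to Age:
  P1: Stress <- BMI -> AlcoholUse -> Age
  P2: Stress <- BMI -> Cholesterol -> Age
  P3: Stress <- BMI -> Age
  P4: Stress <- Cholesterol <- BMI -> AlcoholUse -> Age
  P5: Stress <- Cholesterol <- BMI -> Age
  P6: Stress <- Cholesterol -> Age
The empty set is not sufficient: P1 (Stress <- BMI -> AlcoholUse -> Age) has no collider blocking it and no conditioned non-collider, so it is open.
Try {BMI, Cholesterol}:
  P1: blocked at fork node BMI ∈ conditioning set.
  P2: blocked at fork node BMI ∈ conditioning set.
  P3: blocked at fork node BMI ∈ conditioning set.
  P4: blocked at chain node Cholesterol ∈ conditioning set.
  P5: blocked at chain node Cholesterol ∈ conditioning set.
  P6: blocked at fork node Cholesterol ∈ conditioning set.
{BMI, Cholesterol} contains no descendant of Stress and blocks every backdoor path.
Every element of {BMI, Cholesterol} is needed (dropping BMI leaves P1 open; dropping Cholesterol leaves P6 open), so no proper subset is valid.
Among all size-2 subsets of the eligible variables, only {BMI, Cholesterol} blocks every backdoor path, so it is the unique smallest valid adjustment set.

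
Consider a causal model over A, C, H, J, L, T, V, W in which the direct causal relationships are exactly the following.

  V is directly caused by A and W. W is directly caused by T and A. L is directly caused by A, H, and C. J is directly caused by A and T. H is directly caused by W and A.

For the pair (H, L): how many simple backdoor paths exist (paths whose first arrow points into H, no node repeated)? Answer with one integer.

4

A backdoor path from H to L is any simple undirected path whose first edge points into H (i.e. leaves H via a parent).
Parents of H: {A, W}.
Enumerating:
  P1: H <- A -> L
  P2: H <- W <- A -> L
  P3: H <- W <- T -> J <- A -> L
  P4: H <- W -> V <- A -> L
That exhausts the simple backdoor paths. Count: 4.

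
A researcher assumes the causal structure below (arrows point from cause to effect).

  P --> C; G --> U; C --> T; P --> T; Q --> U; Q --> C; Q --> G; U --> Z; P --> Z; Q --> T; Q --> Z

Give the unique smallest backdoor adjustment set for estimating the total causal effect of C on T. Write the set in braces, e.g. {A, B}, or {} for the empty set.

Variables eligible for adjustment (non-descendants of C, excluding C and T): {G, P, Q, U, Z}.
Backdoor paths from C to T:
  P1: C <- Q -> G -> U -> Z <- P -> T
  P2: C <- Q -> U -> Z <- P -> T
  P3: C <- Q -> Z <- P -> T
  P4: C <- Q -> T
  P5: C <- P -> Z <- Q -> T
  P6: C <- P -> Z <- U <- Q -> T
  P7: C <- P -> Z <- U <- G <- Q -> T
  P8: C <- P -> T
The empty set is not sufficient: P4 (C <- Q -> T) has no collider blocking it and no conditioned non-collider, so it is open.
Try {P, Q}:
  P1: blocked at fork node Q ∈ conditioning set.
  P2: blocked at fork node Q ∈ conditioning set.
  P3: blocked at fork node Q ∈ conditioning set.
  P4: blocked at fork node Q ∈ conditioning set.
  P5: blocked at fork node P ∈ conditioning set.
  P6: blocked at fork node P ∈ conditioning set.
  P7: blocked at fork node P ∈ conditioning set.
  P8: blocked at fork node P ∈ conditioning set.
{P, Q} contains no descendant of C and blocks every backdoor path.
Every element of {P, Q} is needed (dropping P leaves P8 open; dropping Q leaves P4 open), so no proper subset is valid.
Among all size-2 subsets of the eligible variables, only {P, Q} blocks every backdoor path, so it is the unique smallest valid adjustment set.

{P, Q}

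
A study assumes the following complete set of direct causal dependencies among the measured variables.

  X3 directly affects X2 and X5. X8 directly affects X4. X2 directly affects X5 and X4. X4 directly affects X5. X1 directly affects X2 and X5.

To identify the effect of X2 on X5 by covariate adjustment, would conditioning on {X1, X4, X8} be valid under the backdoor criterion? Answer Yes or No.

Backdoor paths from X2 to X5 (paths whose first edge points into X2):
  P1: X2 <- X1 -> X5
  P2: X2 <- X3 -> X5
Condition 1 (no descendant of X2 in the set): FAILS — X4 is a descendant of X2.
Condition 2 (every backdoor path blocked by {X1, X4, X8}):
  P1: blocked at fork node X1 ∈ conditioning set.
  P2: open — no interior node is in the conditioning set.
{X1, X4, X8} does not satisfy the backdoor criterion.

No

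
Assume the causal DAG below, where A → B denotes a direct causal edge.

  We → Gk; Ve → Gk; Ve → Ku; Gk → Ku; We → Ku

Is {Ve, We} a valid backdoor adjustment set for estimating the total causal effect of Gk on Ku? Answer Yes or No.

Backdoor paths from Gk to Ku (paths whose first edge points into Gk):
  P1: Gk <- Ve -> Ku
  P2: Gk <- We -> Ku
Condition 1 (no descendant of Gk in the set): holds — descendants of Gk are {Ku}; none are in {Ve, We}.
Condition 2 (every backdoor path blocked by {Ve, We}):
  P1: blocked at fork node Ve ∈ conditioning set.
  P2: blocked at fork node We ∈ conditioning set.
{Ve, We} satisfies the backdoor criterion.

Yes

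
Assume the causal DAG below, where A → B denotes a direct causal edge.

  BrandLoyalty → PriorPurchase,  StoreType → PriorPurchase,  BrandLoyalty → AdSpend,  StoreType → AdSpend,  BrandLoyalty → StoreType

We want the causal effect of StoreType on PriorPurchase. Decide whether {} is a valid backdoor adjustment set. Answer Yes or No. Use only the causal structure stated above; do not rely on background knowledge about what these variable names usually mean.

No

Backdoor paths from StoreType to PriorPurchase (paths whose first edge points into StoreType):
  P1: StoreType <- BrandLoyalty -> PriorPurchase
Condition 1 (no descendant of StoreType in the set): holds — descendants of StoreType are {AdSpend, PriorPurchase}; none are in {}.
Condition 2 (every backdoor path blocked by {}):
  P1: open — no interior node is in the conditioning set.
{} does not satisfy the backdoor criterion.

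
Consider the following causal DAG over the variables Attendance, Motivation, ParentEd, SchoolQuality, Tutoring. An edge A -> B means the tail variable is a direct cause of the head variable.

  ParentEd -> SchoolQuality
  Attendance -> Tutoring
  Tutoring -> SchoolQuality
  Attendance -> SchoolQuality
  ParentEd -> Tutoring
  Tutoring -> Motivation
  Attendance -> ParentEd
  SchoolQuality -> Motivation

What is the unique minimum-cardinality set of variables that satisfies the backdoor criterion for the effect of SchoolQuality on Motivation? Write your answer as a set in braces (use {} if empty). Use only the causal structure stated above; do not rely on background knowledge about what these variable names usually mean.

Variables eligible for adjustment (non-descendants of SchoolQuality, excluding SchoolQuality and Motivation): {Attendance, ParentEd, Tutoring}.
Backdoor paths from SchoolQuality to Motivation:
  P1: SchoolQuality <- Attendance -> ParentEd -> Tutoring -> Motivation
  P2: SchoolQuality <- Attendance -> Tutoring -> Motivation
  P3: SchoolQuality <- ParentEd <- Attendance -> Tutoring -> Motivation
  P4: SchoolQuality <- ParentEd -> Tutoring -> Motivation
  P5: SchoolQuality <- Tutoring -> Motivation
The empty set is not sufficient: P1 (SchoolQuality <- Attendance -> ParentEd -> Tutoring -> Motivation) has no collider blocking it and no conditioned non-collider, so it is open.
Try {Tutoring}:
  P1: blocked at chain node Tutoring ∈ conditioning set.
  P2: blocked at chain node Tutoring ∈ conditioning set.
  P3: blocked at chain node Tutoring ∈ conditioning set.
  P4: blocked at chain node Tutoring ∈ conditioning set.
  P5: blocked at fork node Tutoring ∈ conditioning set.
{Tutoring} contains no descendant of SchoolQuality and blocks every backdoor path.
No other singleton works — e.g. {Attendance} leaves P4 open — so {Tutoring} is the unique smallest valid adjustment set.

{Tutoring}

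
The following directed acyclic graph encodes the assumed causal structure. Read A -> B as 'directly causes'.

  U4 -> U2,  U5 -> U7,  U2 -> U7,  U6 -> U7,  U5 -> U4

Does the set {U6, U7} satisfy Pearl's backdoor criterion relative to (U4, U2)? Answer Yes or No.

No

Backdoor paths from U4 to U2 (paths whose first edge points into U4):
  P1: U4 <- U5 -> U7 <- U2
Condition 1 (no descendant of U4 in the set): FAILS — U7 is a descendant of U4.
Condition 2 (every backdoor path blocked by {U6, U7}):
  P1: open — collider(s) U7 are conditioned on (or have a conditioned descendant) and no non-collider on the path is in the set.
{U6, U7} does not satisfy the backdoor criterion.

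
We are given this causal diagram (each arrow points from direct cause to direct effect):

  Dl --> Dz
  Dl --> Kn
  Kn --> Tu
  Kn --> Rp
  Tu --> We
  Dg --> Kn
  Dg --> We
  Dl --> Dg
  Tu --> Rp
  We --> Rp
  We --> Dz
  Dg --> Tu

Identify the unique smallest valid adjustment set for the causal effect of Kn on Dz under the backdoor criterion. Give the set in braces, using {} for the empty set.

Variables eligible for adjustment (non-descendants of Kn, excluding Kn and Dz): {Dg, Dl}.
Backdoor paths from Kn to Dz:
  P1: Kn <- Dl -> Dg -> Tu -> We -> Dz
  P2: Kn <- Dl -> Dg -> Tu -> Rp <- We -> Dz
  P3: Kn <- Dl -> Dg -> We -> Dz
  P4: Kn <- Dl -> Dz
  P5: Kn <- Dg <- Dl -> Dz
  P6: Kn <- Dg -> Tu -> We -> Dz
  P7: Kn <- Dg -> Tu -> Rp <- We -> Dz
  P8: Kn <- Dg -> We -> Dz
The empty set is not sufficient: P1 (Kn <- Dl -> Dg -> Tu -> We -> Dz) has no collider blocking it and no conditioned non-collider, so it is open.
Try {Dg, Dl}:
  P1: blocked at fork node Dl ∈ conditioning set.
  P2: blocked at fork node Dl ∈ conditioning set.
  P3: blocked at fork node Dl ∈ conditioning set.
  P4: blocked at fork node Dl ∈ conditioning set.
  P5: blocked at chain node Dg ∈ conditioning set.
  P6: blocked at fork node Dg ∈ conditioning set.
  P7: blocked at fork node Dg ∈ conditioning set.
  P8: blocked at fork node Dg ∈ conditioning set.
{Dg, Dl} contains no descendant of Kn and blocks every backdoor path.
Every element of {Dg, Dl} is needed (dropping Dg leaves P6 open; dropping Dl leaves P4 open), so no proper subset is valid.
Among all size-2 subsets of the eligible variables, only {Dg, Dl} blocks every backdoor path, so it is the unique smallest valid adjustment set.

{Dg, Dl}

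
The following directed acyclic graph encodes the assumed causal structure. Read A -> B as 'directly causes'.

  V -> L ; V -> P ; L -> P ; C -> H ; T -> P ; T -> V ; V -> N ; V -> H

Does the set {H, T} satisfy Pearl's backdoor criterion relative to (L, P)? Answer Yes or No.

Backdoor paths from L to P (paths whose first edge points into L):
  P1: L <- V <- T -> P
  P2: L <- V -> P
Condition 1 (no descendant of L in the set): holds — descendants of L are {P}; none are in {H, T}.
Condition 2 (every backdoor path blocked by {H, T}):
  P1: blocked at fork node T ∈ conditioning set.
  P2: open — no interior node is in the conditioning set.
{H, T} does not satisfy the backdoor criterion.

No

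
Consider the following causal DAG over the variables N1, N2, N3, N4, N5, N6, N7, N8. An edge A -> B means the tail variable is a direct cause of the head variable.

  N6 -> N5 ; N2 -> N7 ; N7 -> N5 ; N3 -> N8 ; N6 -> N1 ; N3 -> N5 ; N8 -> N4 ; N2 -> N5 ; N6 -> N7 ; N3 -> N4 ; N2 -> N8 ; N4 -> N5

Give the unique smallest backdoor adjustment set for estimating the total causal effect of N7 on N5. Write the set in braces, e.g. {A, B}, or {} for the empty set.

Variables eligible for adjustment (non-descendants of N7, excluding N7 and N5): {N1, N2, N3, N4, N6, N8}.
Backdoor paths from N7 to N5:
  P1: N7 <- N2 -> N8 <- N3 -> N4 -> N5
  P2: N7 <- N2 -> N8 <- N3 -> N5
  P3: N7 <- N2 -> N8 -> N4 <- N3 -> N5
  P4: N7 <- N2 -> N8 -> N4 -> N5
  P5: N7 <- N2 -> N5
  P6: N7 <- N6 -> N5
The empty set is not sufficient: P4 (N7 <- N2 -> N8 -> N4 -> N5) has no collider blocking it and no conditioned non-collider, so it is open.
Try {N2, N6}:
  P1: blocked at fork node N2 ∈ conditioning set.
  P2: blocked at fork node N2 ∈ conditioning set.
  P3: blocked at fork node N2 ∈ conditioning set.
  P4: blocked at fork node N2 ∈ conditioning set.
  P5: blocked at fork node N2 ∈ conditioning set.
  P6: blocked at fork node N6 ∈ conditioning set.
{N2, N6} contains no descendant of N7 and blocks every backdoor path.
Every element of {N2, N6} is needed (dropping N2 leaves P4 open; dropping N6 leaves P6 open), so no proper subset is valid.
Among all size-2 subsets of the eligible variables, only {N2, N6} blocks every backdoor path, so it is the unique smallest valid adjustment set.

{N2, N6}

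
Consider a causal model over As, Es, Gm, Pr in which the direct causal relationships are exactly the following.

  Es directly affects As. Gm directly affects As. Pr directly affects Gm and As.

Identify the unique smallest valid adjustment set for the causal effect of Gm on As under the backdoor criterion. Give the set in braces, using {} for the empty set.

{Pr}

Variables eligible for adjustment (non-descendants of Gm, excluding Gm and As): {Es, Pr}.
Backdoor paths from Gm to As:
  P1: Gm <- Pr -> As
The empty set is not sufficient: P1 (Gm <- Pr -> As) has no collider blocking it and no conditioned non-collider, so it is open.
Try {Pr}:
  P1: blocked at fork node Pr ∈ conditioning set.
{Pr} contains no descendant of Gm and blocks every backdoor path.
No other singleton works — e.g. {Es} leaves P1 open — so {Pr} is the unique smallest valid adjustment set.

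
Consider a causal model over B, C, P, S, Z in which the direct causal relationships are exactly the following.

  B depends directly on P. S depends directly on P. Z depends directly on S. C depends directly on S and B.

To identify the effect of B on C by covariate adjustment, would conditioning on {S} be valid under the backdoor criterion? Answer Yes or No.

Backdoor paths from B to C (paths whose first edge points into B):
  P1: B <- P -> S -> C
Condition 1 (no descendant of B in the set): holds — descendants of B are {C}; none are in {S}.
Condition 2 (every backdoor path blocked by {S}):
  P1: blocked at chain node S ∈ conditioning set.
{S} satisfies the backdoor criterion.

Yes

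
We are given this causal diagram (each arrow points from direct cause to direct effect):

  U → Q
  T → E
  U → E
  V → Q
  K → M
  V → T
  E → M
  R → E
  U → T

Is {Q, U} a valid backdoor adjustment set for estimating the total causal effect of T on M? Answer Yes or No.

Yes

Backdoor paths from T to M (paths whose first edge points into T):
  P1: T <- U -> E -> M
  P2: T <- V -> Q <- U -> E -> M
Condition 1 (no descendant of T in the set): holds — descendants of T are {E, M}; none are in {Q, U}.
Condition 2 (every backdoor path blocked by {Q, U}):
  P1: blocked at fork node U ∈ conditioning set.
  P2: blocked at fork node U ∈ conditioning set.
{Q, U} satisfies the backdoor criterion.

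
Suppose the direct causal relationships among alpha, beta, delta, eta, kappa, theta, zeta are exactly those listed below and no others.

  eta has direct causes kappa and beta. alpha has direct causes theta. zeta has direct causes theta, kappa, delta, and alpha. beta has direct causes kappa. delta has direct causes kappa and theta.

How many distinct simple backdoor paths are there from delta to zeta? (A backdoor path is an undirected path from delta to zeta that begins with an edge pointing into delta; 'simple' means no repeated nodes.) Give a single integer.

A backdoor path from delta to zeta is any simple undirected path whose first edge points into delta (i.e. leaves delta via a parent).
Parents of delta: {kappa, theta}.
Enumerating:
  P1: delta <- kappa -> zeta
  P2: delta <- theta -> alpha -> zeta
  P3: delta <- theta -> zeta
That exhausts the simple backdoor paths. Count: 3.

3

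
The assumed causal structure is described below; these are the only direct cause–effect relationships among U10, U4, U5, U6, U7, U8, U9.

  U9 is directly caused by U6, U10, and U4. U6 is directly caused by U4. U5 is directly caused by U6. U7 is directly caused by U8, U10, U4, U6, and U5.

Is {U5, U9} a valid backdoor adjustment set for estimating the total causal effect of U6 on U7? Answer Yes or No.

No

Backdoor paths from U6 to U7 (paths whose first edge points into U6):
  P1: U6 <- U4 -> U9 <- U10 -> U7
  P2: U6 <- U4 -> U7
Condition 1 (no descendant of U6 in the set): FAILS — U5 and U9 are descendants of U6.
Condition 2 (every backdoor path blocked by {U5, U9}):
  P1: open — collider(s) U9 are conditioned on (or have a conditioned descendant) and no non-collider on the path is in the set.
  P2: open — no interior node is in the conditioning set.
{U5, U9} does not satisfy the backdoor criterion.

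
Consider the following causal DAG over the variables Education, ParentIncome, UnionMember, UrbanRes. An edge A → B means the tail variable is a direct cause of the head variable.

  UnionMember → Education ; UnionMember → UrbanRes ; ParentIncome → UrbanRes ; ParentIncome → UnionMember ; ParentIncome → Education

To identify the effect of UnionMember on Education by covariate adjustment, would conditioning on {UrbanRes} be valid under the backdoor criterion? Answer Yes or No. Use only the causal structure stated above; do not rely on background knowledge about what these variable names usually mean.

Backdoor paths from UnionMember to Education (paths whose first edge points into UnionMember):
  P1: UnionMember <- ParentIncome -> Education
Condition 1 (no descendant of UnionMember in the set): FAILS — UrbanRes is a descendant of UnionMember.
Condition 2 (every backdoor path blocked by {UrbanRes}):
  P1: open — no interior node is in the conditioning set.
{UrbanRes} does not satisfy the backdoor criterion.

No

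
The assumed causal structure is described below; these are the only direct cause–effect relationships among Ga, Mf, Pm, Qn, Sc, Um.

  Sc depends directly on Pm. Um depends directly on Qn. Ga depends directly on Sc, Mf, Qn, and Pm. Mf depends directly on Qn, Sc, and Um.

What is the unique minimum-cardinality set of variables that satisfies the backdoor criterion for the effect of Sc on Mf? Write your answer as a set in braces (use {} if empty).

Variables eligible for adjustment (non-descendants of Sc, excluding Sc and Mf): {Pm, Qn, Um}.
Backdoor paths from Sc to Mf:
  P1: Sc <- Pm -> Ga <- Qn -> Um -> Mf
  P2: Sc <- Pm -> Ga <- Qn -> Mf
  P3: Sc <- Pm -> Ga <- Mf
Each backdoor path contains an unconditioned collider, so every path is already blocked with the empty conditioning set:
  P1: blocked at collider Ga (neither it nor any descendant is in the conditioning set).
  P2: blocked at collider Ga (neither it nor any descendant is in the conditioning set).
  P3: blocked at collider Ga (neither it nor any descendant is in the conditioning set).
The empty set is therefore the unique smallest valid set.

{}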